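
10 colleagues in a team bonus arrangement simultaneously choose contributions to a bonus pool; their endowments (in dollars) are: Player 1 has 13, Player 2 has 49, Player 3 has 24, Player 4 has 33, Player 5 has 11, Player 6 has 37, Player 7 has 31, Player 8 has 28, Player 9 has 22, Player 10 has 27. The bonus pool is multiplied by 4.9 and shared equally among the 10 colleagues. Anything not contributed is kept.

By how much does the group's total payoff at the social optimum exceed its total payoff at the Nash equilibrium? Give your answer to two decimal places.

The private return per contributed unit is 4.9/10 = 0.4900 < 1 for every player regardless of endowment, so the Nash equilibrium is zero contribution and the group total is Σ E_j = 13 + 49 + 24 + 33 + 11 + 37 + 31 + 28 + 22 + 27 = 275.
Each contributed unit returns 4.900 to the group, so the social optimum is full contribution by everyone: group total = 4.900 × 275 = 1347.50.
Efficiency loss = (4.900 − 1) × 275 = 1072.50.

1072.50 dollars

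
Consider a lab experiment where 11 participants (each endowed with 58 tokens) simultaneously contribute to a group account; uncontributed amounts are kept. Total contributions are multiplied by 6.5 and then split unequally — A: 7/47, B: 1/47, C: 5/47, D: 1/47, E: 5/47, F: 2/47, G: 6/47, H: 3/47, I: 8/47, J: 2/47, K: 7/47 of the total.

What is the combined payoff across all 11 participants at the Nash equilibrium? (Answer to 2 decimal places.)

Player j's private return per contributed unit is 6.5 × (j's share). Contributing is weakly dominant for j when that share is at least 1/6.5 = 0.1538, and contributing 0 is dominant otherwise.
I alone (share 8/47) is above the threshold, contributing 58; the remaining 10 contribute 0. Total contributed: 58.
The group account pays out 6.5 × 58 = 377.00 in total (split across the unequal shares, but the aggregate is all that matters for the group sum).
The 10 free-riders keep 58 each, adding 580. Group total = 580 + 377.00 = 957.00.

957.00 tokens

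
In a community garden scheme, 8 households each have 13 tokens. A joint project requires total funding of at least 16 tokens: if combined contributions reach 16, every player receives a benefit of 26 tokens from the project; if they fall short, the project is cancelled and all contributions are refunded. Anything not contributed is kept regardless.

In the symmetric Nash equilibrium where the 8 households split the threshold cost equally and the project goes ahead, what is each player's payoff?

Equal share of the threshold: 16/8 = 2.
At this profile no one gains by cutting their contribution: any cut drops the total below 16, the project is cancelled, contributions are refunded, and the deviator ends with 13, which is less than 13 − 2 + 26 = 37. Contributing more than 2 just wastes the excess. So contributing exactly 2 is a best response.
Each player's payoff: 13 − 2 + 26 = 37.

37 tokens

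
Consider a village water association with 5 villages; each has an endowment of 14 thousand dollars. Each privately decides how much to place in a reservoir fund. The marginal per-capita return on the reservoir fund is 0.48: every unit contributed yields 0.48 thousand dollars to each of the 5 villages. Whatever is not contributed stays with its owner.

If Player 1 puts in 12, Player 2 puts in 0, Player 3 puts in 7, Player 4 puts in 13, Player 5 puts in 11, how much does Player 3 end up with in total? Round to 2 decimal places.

Total contributed: 12 + 0 + 7 + 13 + 11 = 43.
Each receives 0.48 × 43 = 20.64 from the reservoir fund.
Player 3 keeps 14 − 7 = 7, so Player 3's payoff is 7 + 20.64 = 27.64.

27.64 thousand dollars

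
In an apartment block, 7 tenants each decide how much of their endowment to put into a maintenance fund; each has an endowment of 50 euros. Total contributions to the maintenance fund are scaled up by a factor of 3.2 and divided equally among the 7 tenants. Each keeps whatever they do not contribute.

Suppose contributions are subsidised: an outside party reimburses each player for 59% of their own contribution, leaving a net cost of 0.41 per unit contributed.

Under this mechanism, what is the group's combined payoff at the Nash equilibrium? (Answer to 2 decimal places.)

1326.50 euros

With the mechanism, a contributed unit returns (3.2/7) / 0.41 = 1.1150 per unit of net cost to the contributor — now above 1 — so contributing fully is weakly dominant for every player.
So the Nash equilibrium is full contribution by all 7; the group earns 7 × (50 × 0.59 + 3.2 × 50) = 1326.50.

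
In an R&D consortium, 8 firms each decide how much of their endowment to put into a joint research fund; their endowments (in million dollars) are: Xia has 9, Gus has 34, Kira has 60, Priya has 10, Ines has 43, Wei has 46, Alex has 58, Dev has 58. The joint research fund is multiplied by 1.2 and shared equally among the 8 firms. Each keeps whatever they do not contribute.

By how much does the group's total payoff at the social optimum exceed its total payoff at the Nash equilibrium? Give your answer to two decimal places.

The private return per contributed unit is 1.2/8 = 0.1500 < 1 for every player regardless of endowment, so the Nash equilibrium is zero contribution and the group total is Σ E_j = 9 + 34 + 60 + 10 + 43 + 46 + 58 + 58 = 318.
Each contributed unit returns 1.200 to the group, so the social optimum is full contribution by everyone: group total = 1.200 × 318 = 381.60.
Efficiency loss = (1.200 − 1) × 318 = 63.60.

63.60 million dollars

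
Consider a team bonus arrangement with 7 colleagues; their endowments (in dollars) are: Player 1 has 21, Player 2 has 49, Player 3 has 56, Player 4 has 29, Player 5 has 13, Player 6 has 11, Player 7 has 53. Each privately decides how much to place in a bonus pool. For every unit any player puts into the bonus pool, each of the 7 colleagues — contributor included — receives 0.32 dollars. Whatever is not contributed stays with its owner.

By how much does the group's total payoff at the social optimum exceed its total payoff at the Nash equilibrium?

The private return per contributed unit is 0.32 < 1 for everyone, so the Nash equilibrium is zero contribution and the group total is Σ E_j = 21 + 49 + 56 + 29 + 13 + 11 + 53 = 232.
Each contributed unit returns 2.240 to the group, so the social optimum is full contribution by everyone: group total = 2.240 × 232 = 519.68.
Efficiency loss = (2.240 − 1) × 232 = 287.68.

287.68 dollars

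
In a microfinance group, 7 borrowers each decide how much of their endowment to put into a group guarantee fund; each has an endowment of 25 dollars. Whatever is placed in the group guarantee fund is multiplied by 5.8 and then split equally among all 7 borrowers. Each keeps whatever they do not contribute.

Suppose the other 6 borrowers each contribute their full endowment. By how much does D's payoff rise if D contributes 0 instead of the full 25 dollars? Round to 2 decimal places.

Switching from a contribution of 25 to 0 lets D keep an extra 25 dollars, but lowers the group guarantee fund by 25, which costs D their own share of that drop: 5.8/7 × 25 = 20.71.
Net gain = 25 − 20.71 = 4.29. The private return per contributed unit (0.8286) is below 1, so free-riding is indeed the best response regardless of what the others do.

4.29 dollars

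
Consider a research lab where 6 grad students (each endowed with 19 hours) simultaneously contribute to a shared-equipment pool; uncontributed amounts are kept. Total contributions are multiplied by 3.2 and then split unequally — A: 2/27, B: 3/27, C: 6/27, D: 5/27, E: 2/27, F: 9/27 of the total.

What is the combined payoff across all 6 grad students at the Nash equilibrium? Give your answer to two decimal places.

155.80 hours

For player j, contributing a unit is worthwhile iff 3.2 × (j's share) ≥ 1, i.e. iff j's share is at least 0.3125.
Only F (9/27) clears that bar, contributing 19; the remaining 5 contribute 0. Total contributed: 19.
The shared-equipment pool pays out 3.2 × 19 = 60.80 in total (split across the unequal shares, but the aggregate is all that matters for the group sum).
The 5 free-riders keep 19 each, adding 95. Group total = 95 + 60.80 = 155.80.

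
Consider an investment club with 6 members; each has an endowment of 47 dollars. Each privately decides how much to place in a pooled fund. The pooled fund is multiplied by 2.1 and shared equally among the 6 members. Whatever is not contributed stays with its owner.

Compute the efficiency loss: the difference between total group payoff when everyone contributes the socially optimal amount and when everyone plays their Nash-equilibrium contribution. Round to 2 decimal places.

Each contributed unit returns 2.1/6 = 0.3500 to its contributor — below 1 — so contributing 0 is dominant for every player. At the Nash equilibrium everyone keeps their 47, and the group total is 6 × 47 = 282.
Each contributed unit returns 2.100 to the group as a whole (0.3500 to each of 6 players), which exceeds 1, so the social optimum is full contribution: group total = 2.100 × 282 = 592.20.
Efficiency loss = 592.20 − 282 = 310.20.

310.20 dollars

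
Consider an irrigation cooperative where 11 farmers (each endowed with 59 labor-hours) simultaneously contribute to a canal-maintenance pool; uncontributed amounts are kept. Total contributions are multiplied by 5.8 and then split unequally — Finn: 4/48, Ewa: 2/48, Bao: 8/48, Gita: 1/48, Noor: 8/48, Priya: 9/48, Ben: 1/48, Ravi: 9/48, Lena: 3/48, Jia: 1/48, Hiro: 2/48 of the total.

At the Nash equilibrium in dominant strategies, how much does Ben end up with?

Player j's private return per contributed unit is 5.8 × (j's share). Contributing is weakly dominant for j when that share is at least 1/5.8 = 0.1724, and contributing 0 is dominant otherwise.
Priya and Ravi clear that bar, contributing 59 each; the remaining 9 contribute 0. Total contributed: 118.
Ben keeps 59 and receives 5.8 × 118 × 1/48 = 14.26 from the canal-maintenance pool, for a payoff of 73.26.

73.26 labor-hours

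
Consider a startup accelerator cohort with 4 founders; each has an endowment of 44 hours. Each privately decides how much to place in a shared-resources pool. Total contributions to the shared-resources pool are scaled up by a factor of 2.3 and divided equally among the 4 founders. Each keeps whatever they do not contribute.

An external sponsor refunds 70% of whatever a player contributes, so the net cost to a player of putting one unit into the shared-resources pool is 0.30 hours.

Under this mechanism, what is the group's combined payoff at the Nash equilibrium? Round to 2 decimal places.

528.00 hours

The effective private return per unit is now (2.3/4) / 0.30 = 1.9167 > 1, so every player's dominant strategy flips to full contribution.
So the Nash equilibrium is full contribution by all 4; the group earns 4 × (44 × 0.70 + 2.3 × 44) = 528.00.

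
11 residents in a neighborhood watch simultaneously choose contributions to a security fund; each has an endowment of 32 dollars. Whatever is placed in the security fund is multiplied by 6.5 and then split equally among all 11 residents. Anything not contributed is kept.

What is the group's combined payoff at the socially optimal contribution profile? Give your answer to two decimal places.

2288.00 dollars

Each contributed unit returns 6.500 to the group as a whole (0.5909 to each of 11 players), which exceeds 1, so the social optimum is full contribution: group total = 6.500 × 352 = 2288.00.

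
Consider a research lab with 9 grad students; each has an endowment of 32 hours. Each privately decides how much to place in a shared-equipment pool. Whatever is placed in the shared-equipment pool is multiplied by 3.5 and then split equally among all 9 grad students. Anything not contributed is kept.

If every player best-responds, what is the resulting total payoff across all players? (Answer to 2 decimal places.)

Each contributed unit returns 3.5/9 = 0.3889 to its contributor — below 1 — so contributing 0 is dominant for every player. At the Nash equilibrium everyone keeps their 32, and the group total is 9 × 32 = 288.

288.00 hours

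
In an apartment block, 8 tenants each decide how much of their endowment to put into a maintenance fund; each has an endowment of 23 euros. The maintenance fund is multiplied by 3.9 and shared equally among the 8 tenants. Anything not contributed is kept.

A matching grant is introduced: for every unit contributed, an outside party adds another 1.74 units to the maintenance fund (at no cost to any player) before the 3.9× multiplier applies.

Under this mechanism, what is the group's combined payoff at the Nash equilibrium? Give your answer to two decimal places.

With the mechanism, a contributed unit returns 3.9 × 2.74 / 8 = 1.3358 per unit of net cost to the contributor — now above 1 — so contributing fully is weakly dominant for every player.
So the Nash equilibrium is full contribution by all 8; the group earns 3.9 × 2.74 × 184 = 1966.22.

1966.22 euros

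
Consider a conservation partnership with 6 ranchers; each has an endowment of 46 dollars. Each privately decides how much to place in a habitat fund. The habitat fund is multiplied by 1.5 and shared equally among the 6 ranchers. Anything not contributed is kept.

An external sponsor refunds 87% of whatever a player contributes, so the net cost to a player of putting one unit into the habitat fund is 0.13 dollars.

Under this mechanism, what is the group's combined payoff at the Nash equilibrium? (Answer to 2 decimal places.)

The effective private return per unit is now (1.5/6) / 0.13 = 1.9231 > 1, so every player's dominant strategy flips to full contribution.
At the Nash equilibrium everyone contributes 46. Group total payoff = 6 × (46 × 0.87 + 1.5 × 46) = 654.12.

654.12 dollars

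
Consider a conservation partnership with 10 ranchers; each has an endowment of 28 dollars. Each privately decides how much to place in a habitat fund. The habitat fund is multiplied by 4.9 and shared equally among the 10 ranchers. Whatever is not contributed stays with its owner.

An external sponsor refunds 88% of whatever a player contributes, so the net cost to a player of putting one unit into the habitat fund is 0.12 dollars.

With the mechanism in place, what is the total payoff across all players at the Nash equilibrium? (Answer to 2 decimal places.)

With the mechanism, a contributed unit returns (4.9/10) / 0.12 = 4.0833 per unit of net cost to the contributor — now above 1 — so contributing fully is weakly dominant for every player.
So the Nash equilibrium is full contribution by all 10; the group earns 10 × (28 × 0.88 + 4.9 × 28) = 1618.40.

1618.40 dollars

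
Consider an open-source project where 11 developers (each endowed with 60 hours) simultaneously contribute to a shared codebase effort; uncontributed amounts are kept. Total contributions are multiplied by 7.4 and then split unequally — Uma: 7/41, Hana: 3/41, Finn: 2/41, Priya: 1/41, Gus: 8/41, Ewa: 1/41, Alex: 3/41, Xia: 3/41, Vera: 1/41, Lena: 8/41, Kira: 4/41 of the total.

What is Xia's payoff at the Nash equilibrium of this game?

157.46 hours

For player j, contributing a unit is worthwhile iff 7.4 × (j's share) ≥ 1, i.e. iff j's share is at least 0.1351.
Uma, Gus and Lena clear that bar, contributing 60 each; the remaining 8 contribute 0. Total contributed: 180.
Xia keeps 60 and receives 7.4 × 180 × 3/41 = 97.46 from the shared codebase effort, for a payoff of 157.46.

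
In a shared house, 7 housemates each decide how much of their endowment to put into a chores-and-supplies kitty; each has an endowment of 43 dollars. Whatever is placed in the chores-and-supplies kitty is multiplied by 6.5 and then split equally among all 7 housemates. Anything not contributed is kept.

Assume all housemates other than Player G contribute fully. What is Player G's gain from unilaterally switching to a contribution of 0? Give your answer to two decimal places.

Switching from a contribution of 43 to 0 lets Player G keep an extra 43 dollars, but lowers the chores-and-supplies kitty by 43, which costs Player G their own share of that drop: 6.5/7 × 43 = 39.93.
Net gain = 43 − 39.93 = 3.07. The private return per contributed unit (0.9286) is below 1, so free-riding is indeed the best response regardless of what the others do.

3.07 dollars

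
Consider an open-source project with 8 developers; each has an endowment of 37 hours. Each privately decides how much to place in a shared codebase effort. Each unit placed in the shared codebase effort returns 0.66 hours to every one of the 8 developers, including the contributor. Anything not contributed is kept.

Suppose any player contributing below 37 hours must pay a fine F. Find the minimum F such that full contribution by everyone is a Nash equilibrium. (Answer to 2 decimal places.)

Given the others contribute fully, the best deviation is to contribute 0 (any partial contribution still incurs the fine and gives up units whose private return 0.66 is below 1).
Deviating from 37 to 0 saves 37 hours but forfeits the deviator's share of the drop in the shared codebase effort: 0.66 × 37 = 24.42.
So the deviation gain is 37 − 24.42 = 12.58, and the fine must be at least 12.58 hours to wipe it out.

12.58 hours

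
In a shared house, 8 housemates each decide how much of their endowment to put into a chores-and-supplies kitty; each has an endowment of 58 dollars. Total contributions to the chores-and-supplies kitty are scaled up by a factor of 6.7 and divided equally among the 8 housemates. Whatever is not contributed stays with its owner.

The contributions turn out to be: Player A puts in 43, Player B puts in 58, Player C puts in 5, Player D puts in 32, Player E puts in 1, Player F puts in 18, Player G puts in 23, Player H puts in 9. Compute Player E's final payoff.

215.29 dollars

Total contributed: 43 + 58 + 5 + 32 + 1 + 18 + 23 + 9 = 189.
Each receives 6.7 × 189 / 8 = 158.29 from the chores-and-supplies kitty.
Player E keeps 58 − 1 = 57, so Player E's payoff is 57 + 158.29 = 215.29.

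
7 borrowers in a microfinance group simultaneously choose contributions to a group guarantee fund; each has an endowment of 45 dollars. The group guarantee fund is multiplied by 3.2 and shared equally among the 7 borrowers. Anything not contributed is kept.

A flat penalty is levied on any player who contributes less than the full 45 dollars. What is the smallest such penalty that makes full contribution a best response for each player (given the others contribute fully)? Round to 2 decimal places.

24.43 dollars

Given the others contribute fully, the best deviation is to contribute 0 (any partial contribution still incurs the fine and gives up units whose private return 0.4571 is below 1).
Deviating from 45 to 0 saves 45 dollars but forfeits the deviator's share of the drop in the group guarantee fund: 3.2/7 × 45 = 20.57.
So the deviation gain is 45 − 20.57 = 24.43, and the fine must be at least 24.43 dollars to wipe it out.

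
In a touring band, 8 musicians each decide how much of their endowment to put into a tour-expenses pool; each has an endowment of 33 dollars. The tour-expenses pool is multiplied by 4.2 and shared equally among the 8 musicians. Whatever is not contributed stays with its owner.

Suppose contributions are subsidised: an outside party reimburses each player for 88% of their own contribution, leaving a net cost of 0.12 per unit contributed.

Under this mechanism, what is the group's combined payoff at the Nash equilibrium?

1341.12 dollars

The effective private return per unit is now (4.2/8) / 0.12 = 4.3750 > 1, so every player's dominant strategy flips to full contribution.
At the Nash equilibrium everyone contributes 33. Group total payoff = 8 × (33 × 0.88 + 4.2 × 33) = 1341.12.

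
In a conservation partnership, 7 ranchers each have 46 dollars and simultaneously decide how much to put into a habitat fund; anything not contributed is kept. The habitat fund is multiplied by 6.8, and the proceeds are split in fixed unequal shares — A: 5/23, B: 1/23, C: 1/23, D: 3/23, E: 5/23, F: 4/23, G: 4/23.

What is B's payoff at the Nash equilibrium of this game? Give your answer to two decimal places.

A player with share s gets back 6.8·s per unit contributed, so full contribution is dominant for anyone with s > 1/6.8 = 0.1471 and zero contribution is dominant for anyone below.
The shares above 0.1471 belong to A, E, F and G, contributing 46 each; the remaining 3 contribute 0. Total contributed: 184.
B keeps 46 and receives 6.8 × 184 × 1/23 = 54.40 from the habitat fund, for a payoff of 100.40.

100.40 dollars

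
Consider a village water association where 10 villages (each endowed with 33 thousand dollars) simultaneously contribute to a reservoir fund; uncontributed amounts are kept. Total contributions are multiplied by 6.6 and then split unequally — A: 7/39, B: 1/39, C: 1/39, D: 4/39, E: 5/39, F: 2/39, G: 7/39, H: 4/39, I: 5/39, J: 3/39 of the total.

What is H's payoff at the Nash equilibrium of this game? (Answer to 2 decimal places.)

77.68 thousand dollars

Each unit j contributes comes back to j as 6.6 × (j's share), so j prefers to contribute only if that share exceeds 1/6.6 = 0.1515; otherwise keeping the unit dominates.
A and G are above the threshold, contributing 33 each; the remaining 8 contribute 0. Total contributed: 66.
H keeps 33 and receives 6.6 × 66 × 4/39 = 44.68 from the reservoir fund, for a payoff of 77.68.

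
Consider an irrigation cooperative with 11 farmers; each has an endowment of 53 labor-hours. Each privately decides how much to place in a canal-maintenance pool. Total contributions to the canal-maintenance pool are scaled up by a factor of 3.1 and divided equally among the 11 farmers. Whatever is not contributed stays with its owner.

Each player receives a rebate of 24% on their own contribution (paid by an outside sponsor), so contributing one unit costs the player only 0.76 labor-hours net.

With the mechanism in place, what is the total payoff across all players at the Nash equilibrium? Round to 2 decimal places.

583.00 labor-hours

The effective private return is (3.1/11) / 0.76 = 0.3708, which is still under 1, so the mechanism doesn't change anyone's dominant strategy: zero contribution.
At the Nash equilibrium no one contributes; group total payoff = 11 × 53 = 583.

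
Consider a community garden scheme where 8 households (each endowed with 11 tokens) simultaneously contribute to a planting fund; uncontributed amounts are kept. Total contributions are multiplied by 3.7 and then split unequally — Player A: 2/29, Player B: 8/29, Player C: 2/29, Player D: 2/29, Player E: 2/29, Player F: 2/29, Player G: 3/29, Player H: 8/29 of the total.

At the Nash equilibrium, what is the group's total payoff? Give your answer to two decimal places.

Player j's private return per contributed unit is 3.7 × (j's share). Contributing is weakly dominant for j when that share is at least 1/3.7 = 0.2703, and contributing 0 is dominant otherwise.
Player B and Player H are above the threshold, contributing 11 each; the remaining 6 contribute 0. Total contributed: 22.
The planting fund pays out 3.7 × 22 = 81.40 in total (split across the unequal shares, but the aggregate is all that matters for the group sum).
The 6 free-riders keep 11 each, adding 66. Group total = 66 + 81.40 = 147.40.

147.40 tokens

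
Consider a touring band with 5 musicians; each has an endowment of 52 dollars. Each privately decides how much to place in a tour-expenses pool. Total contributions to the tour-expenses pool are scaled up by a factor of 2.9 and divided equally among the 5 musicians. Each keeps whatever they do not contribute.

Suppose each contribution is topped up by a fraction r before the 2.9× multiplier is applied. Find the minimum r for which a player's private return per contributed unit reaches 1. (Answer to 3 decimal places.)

0.724

With matching at rate r, one contributed unit becomes (1 + r) in the tour-expenses pool and returns 2.9 × (1 + r) / 5 to the contributor.
Setting this equal to 1: 1 + r = 5/2.9 = 1.7241.
So the minimum matching rate is r = 1.7241 − 1 = 0.724.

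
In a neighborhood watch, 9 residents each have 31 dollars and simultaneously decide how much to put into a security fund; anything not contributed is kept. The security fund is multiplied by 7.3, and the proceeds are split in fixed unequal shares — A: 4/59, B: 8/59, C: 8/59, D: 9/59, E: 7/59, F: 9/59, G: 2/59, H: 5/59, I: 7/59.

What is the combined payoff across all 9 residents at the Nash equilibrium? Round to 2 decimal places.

669.60 dollars

A player with share s gets back 7.3·s per unit contributed, so full contribution is dominant for anyone with s > 1/7.3 = 0.1370 and zero contribution is dominant for anyone below.
D and F clear that bar, contributing 31 each; the remaining 7 contribute 0. Total contributed: 62.
The security fund pays out 7.3 × 62 = 452.60 in total (split across the unequal shares, but the aggregate is all that matters for the group sum).
The 7 free-riders keep 31 each, adding 217. Group total = 217 + 452.60 = 669.60.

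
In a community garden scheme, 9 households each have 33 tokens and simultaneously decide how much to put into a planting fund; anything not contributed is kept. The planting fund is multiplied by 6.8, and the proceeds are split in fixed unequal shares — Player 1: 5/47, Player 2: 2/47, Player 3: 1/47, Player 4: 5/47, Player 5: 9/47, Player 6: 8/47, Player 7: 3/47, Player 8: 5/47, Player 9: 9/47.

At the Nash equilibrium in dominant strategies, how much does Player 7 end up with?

75.97 tokens

Each unit j contributes comes back to j as 6.8 × (j's share), so j prefers to contribute only if that share exceeds 1/6.8 = 0.1471; otherwise keeping the unit dominates.
The shares above 0.1471 belong to Player 5, Player 6 and Player 9, contributing 33 each; the remaining 6 contribute 0. Total contributed: 99.
Player 7 keeps 33 and receives 6.8 × 99 × 3/47 = 42.97 from the planting fund, for a payoff of 75.97.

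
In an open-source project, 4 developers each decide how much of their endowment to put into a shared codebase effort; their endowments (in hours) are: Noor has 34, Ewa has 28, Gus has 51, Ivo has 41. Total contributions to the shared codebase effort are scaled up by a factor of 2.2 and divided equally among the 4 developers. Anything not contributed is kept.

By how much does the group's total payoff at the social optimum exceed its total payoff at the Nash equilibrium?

184.80 hours

The private return per contributed unit is 2.2/4 = 0.5500 < 1 for every player regardless of endowment, so the Nash equilibrium is zero contribution and the group total is Σ E_j = 34 + 28 + 51 + 41 = 154.
Each contributed unit returns 2.200 to the group, so the social optimum is full contribution by everyone: group total = 2.200 × 154 = 338.80.
Efficiency loss = (2.200 − 1) × 154 = 184.80.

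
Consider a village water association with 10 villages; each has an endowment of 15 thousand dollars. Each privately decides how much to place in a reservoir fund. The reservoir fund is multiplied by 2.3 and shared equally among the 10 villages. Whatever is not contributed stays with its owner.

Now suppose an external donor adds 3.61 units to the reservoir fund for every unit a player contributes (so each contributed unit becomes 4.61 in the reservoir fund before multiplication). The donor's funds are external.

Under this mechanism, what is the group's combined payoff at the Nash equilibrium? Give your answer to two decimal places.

1590.45 thousand dollars

Under the mechanism each unit contributed yields 2.3 × 4.61 / 10 = 1.0603 back to its contributor per unit of net cost, which exceeds 1, making full contribution the dominant choice for everyone.
At the Nash equilibrium everyone contributes 15. Group total payoff = 2.3 × 4.61 × 150 = 1590.45.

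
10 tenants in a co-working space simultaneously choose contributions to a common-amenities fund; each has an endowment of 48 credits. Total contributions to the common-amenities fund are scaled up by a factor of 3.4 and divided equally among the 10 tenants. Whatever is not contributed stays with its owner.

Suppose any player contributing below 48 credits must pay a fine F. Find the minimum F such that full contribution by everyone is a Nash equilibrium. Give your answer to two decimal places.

31.68 credits

Given the others contribute fully, the best deviation is to contribute 0 (any partial contribution still incurs the fine and gives up units whose private return 0.3400 is below 1).
Deviating from 48 to 0 saves 48 credits but forfeits the deviator's share of the drop in the common-amenities fund: 3.4/10 × 48 = 16.32.
So the deviation gain is 48 − 16.32 = 31.68, and the fine must be at least 31.68 credits to wipe it out.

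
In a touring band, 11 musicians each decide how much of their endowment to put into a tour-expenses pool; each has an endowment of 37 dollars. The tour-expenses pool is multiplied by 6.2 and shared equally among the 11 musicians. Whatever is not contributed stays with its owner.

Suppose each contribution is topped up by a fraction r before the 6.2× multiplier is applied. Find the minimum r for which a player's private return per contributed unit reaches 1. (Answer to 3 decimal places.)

0.774

With matching at rate r, one contributed unit becomes (1 + r) in the tour-expenses pool and returns 6.2 × (1 + r) / 11 to the contributor.
Setting this equal to 1: 1 + r = 11/6.2 = 1.7742.
So the minimum matching rate is r = 1.7742 − 1 = 0.774.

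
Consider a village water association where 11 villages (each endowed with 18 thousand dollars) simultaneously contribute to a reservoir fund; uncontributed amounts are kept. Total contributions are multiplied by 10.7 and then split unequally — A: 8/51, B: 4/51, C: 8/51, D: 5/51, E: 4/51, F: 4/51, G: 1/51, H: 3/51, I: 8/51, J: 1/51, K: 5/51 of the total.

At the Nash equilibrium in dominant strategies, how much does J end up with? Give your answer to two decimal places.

36.88 thousand dollars

For player j, contributing a unit is worthwhile iff 10.7 × (j's share) ≥ 1, i.e. iff j's share is at least 0.0935.
A, C, D, I and K are above the threshold, contributing 18 each; the remaining 6 contribute 0. Total contributed: 90.
J keeps 18 and receives 10.7 × 90 × 1/51 = 18.88 from the reservoir fund, for a payoff of 36.88.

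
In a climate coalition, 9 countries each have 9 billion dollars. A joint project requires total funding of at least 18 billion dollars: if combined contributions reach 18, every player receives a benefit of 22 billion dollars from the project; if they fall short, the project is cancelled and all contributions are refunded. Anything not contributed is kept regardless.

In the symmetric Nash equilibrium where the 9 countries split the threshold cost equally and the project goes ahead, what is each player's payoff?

Equal share of the threshold: 18/9 = 2.
At this profile no one gains by cutting their contribution: any cut drops the total below 18, the project is cancelled, contributions are refunded, and the deviator ends with 9, which is less than 9 − 2 + 22 = 29. Contributing more than 2 just wastes the excess. So contributing exactly 2 is a best response.
Each player's payoff: 9 − 2 + 22 = 29.

29 billion dollars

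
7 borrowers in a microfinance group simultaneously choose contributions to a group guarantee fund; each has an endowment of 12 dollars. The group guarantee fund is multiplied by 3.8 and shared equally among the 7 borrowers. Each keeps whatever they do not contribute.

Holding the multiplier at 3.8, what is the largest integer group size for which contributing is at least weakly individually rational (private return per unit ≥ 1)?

3

Private return per unit is 3.8/(group size), which is ≥ 1 whenever the group size is ≤ 3.8.
The largest such integer is 3.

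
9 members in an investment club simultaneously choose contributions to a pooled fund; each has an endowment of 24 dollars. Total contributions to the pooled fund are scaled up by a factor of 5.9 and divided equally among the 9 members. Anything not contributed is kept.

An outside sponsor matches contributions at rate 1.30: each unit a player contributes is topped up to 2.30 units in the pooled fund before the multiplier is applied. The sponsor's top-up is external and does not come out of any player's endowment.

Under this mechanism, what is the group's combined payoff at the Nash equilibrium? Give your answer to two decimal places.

2931.12 dollars

With the mechanism, a contributed unit returns 5.9 × 2.30 / 9 = 1.5078 per unit of net cost to the contributor — now above 1 — so contributing fully is weakly dominant for every player.
So the Nash equilibrium is full contribution by all 9; the group earns 5.9 × 2.30 × 216 = 2931.12.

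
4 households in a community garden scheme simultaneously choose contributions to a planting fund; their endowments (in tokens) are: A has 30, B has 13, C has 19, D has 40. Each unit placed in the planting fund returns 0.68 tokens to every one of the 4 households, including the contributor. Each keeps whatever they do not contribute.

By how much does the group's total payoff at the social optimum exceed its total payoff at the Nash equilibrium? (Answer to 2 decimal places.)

The private return per contributed unit is 0.68 < 1 for everyone, so the Nash equilibrium is zero contribution and the group total is Σ E_j = 30 + 13 + 19 + 40 = 102.
Each contributed unit returns 2.720 to the group, so the social optimum is full contribution by everyone: group total = 2.720 × 102 = 277.44.
Efficiency loss = (2.720 − 1) × 102 = 175.44.

175.44 tokens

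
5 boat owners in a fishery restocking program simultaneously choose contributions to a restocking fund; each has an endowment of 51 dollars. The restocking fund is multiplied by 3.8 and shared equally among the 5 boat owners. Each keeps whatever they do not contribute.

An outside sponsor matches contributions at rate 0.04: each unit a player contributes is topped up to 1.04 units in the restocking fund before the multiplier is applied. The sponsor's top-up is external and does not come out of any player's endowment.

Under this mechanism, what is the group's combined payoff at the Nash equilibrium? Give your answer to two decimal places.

Even with the mechanism, each unit contributed returns only 3.8 × 1.04 / 5 = 0.7904 per unit of net cost, so contributing nothing is still dominant.
Everyone keeps their endowment and the group total is 5 × 51 = 255.

255.00 dollars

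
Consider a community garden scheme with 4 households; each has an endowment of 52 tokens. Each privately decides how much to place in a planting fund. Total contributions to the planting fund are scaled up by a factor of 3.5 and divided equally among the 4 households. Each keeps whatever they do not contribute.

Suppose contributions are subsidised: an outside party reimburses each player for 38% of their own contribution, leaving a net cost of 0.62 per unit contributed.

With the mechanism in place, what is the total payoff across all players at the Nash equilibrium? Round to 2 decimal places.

Under the mechanism each unit contributed yields (3.5/4) / 0.62 = 1.4113 back to its contributor per unit of net cost, which exceeds 1, making full contribution the dominant choice for everyone.
So the Nash equilibrium is full contribution by all 4; the group earns 4 × (52 × 0.38 + 3.5 × 52) = 807.04.

807.04 tokens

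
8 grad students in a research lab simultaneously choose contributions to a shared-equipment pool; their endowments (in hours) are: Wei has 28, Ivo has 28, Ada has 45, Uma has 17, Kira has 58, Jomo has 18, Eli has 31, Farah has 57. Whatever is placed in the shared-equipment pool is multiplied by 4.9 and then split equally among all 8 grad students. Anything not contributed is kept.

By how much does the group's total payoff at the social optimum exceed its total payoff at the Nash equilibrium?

The private return per contributed unit is 4.9/8 = 0.6125 < 1 for every player regardless of endowment, so the Nash equilibrium is zero contribution and the group total is Σ E_j = 28 + 28 + 45 + 17 + 58 + 18 + 31 + 57 = 282.
Each contributed unit returns 4.900 to the group, so the social optimum is full contribution by everyone: group total = 4.900 × 282 = 1381.80.
Efficiency loss = (4.900 − 1) × 282 = 1099.80.

1099.80 hours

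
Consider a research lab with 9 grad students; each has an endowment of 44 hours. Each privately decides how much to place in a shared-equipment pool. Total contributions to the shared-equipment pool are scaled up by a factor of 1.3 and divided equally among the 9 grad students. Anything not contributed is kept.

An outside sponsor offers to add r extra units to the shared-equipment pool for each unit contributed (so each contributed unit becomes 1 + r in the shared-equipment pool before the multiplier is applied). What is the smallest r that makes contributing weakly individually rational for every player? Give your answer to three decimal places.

5.923

With matching at rate r, one contributed unit becomes (1 + r) in the shared-equipment pool and returns 1.3 × (1 + r) / 9 to the contributor.
Setting this equal to 1: 1 + r = 9/1.3 = 6.9231.
So the minimum matching rate is r = 6.9231 − 1 = 5.923.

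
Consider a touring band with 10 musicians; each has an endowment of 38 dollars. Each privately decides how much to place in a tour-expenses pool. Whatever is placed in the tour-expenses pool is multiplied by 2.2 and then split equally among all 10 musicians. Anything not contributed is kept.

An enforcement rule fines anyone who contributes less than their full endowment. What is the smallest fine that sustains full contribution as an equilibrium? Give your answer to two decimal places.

29.64 dollars

Given the others contribute fully, the best deviation is to contribute 0 (any partial contribution still incurs the fine and gives up units whose private return 0.2200 is below 1).
Deviating from 38 to 0 saves 38 dollars but forfeits the deviator's share of the drop in the tour-expenses pool: 2.2/10 × 38 = 8.36.
So the deviation gain is 38 − 8.36 = 29.64, and the fine must be at least 29.64 dollars to wipe it out.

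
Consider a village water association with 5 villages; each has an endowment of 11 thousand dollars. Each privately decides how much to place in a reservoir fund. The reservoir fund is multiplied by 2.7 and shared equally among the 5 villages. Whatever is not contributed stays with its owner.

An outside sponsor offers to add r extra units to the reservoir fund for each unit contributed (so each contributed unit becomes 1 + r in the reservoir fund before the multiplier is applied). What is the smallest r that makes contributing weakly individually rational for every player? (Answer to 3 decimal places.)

0.852

With matching at rate r, one contributed unit becomes (1 + r) in the reservoir fund and returns 2.7 × (1 + r) / 5 to the contributor.
Setting this equal to 1: 1 + r = 5/2.7 = 1.8519.
So the minimum matching rate is r = 1.8519 − 1 = 0.852.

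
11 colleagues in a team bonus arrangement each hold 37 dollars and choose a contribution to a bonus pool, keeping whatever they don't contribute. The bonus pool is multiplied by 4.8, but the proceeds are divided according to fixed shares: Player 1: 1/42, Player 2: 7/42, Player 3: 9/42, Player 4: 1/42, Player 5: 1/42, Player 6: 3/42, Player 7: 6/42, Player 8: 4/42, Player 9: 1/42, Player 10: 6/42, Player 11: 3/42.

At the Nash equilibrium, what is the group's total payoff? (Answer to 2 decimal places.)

547.60 dollars

Each unit j contributes comes back to j as 4.8 × (j's share), so j prefers to contribute only if that share exceeds 1/4.8 = 0.2083; otherwise keeping the unit dominates.
Player 3 alone (share 9/42) is above the threshold, contributing 37; the remaining 10 contribute 0. Total contributed: 37.
The bonus pool pays out 4.8 × 37 = 177.60 in total (split across the unequal shares, but the aggregate is all that matters for the group sum).
The 10 free-riders keep 37 each, adding 370. Group total = 370 + 177.60 = 547.60.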